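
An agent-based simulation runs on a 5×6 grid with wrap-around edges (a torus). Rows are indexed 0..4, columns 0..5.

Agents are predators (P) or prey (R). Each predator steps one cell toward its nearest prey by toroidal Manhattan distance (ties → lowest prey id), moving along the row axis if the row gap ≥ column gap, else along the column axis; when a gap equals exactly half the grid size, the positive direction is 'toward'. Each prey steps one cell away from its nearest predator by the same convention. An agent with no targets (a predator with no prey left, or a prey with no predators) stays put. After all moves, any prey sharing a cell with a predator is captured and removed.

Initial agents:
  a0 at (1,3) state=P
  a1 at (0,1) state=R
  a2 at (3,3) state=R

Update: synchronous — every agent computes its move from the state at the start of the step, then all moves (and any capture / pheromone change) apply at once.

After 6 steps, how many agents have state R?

2

t=1: a0@(2,3):P a1@(0,0):R a2@(4,3):R
t=2: a0@(3,3):P a1@(0,5):R a2@(0,3):R
t=3: a0@(4,3):P a1@(1,5):R a2@(1,3):R
t=4: a0@(0,3):P a1@(2,5):R a2@(2,3):R
t=5: a0@(1,3):P a1@(3,5):R a2@(3,3):R
t=6: a0@(2,3):P a1@(4,5):R a2@(4,3):R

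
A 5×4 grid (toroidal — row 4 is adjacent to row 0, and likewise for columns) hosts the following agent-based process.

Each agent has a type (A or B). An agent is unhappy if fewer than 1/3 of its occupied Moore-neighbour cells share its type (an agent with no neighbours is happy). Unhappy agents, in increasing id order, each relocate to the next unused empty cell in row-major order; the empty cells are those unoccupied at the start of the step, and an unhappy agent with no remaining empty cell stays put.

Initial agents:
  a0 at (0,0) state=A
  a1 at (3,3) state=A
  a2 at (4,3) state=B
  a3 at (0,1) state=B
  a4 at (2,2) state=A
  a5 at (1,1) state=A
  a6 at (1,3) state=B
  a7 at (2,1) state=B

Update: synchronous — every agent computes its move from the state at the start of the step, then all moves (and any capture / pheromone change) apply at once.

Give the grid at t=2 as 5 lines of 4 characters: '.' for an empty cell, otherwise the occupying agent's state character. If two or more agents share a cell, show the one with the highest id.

t=1: a0@(0,2):A a1@(3,3):A a2@(0,3):B a3@(1,0):B a4@(2,2):A a5@(1,1):A a6@(1,2):B a7@(2,0):B
t=2: a0@(0,2):A a1@(3,3):A a2@(0,3):B a3@(1,0):B a4@(2,2):A a5@(1,1):A a6@(0,0):B a7@(2,0):B

B.AB
BA..
B.A.
...A
....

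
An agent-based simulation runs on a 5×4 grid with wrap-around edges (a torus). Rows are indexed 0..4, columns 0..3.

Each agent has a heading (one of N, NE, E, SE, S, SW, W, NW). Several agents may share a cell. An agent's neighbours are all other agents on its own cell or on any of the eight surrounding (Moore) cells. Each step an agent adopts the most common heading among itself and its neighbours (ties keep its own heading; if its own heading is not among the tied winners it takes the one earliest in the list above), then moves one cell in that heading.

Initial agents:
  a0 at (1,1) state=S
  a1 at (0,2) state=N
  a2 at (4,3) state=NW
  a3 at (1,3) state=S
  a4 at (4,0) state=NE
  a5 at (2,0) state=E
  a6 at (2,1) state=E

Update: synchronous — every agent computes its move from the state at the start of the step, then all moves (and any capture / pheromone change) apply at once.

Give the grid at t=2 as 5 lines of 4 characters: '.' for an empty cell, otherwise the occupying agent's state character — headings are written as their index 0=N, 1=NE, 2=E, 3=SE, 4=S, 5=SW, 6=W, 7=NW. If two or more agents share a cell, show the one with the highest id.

t=1: a0@(1,2):E a1@(1,2):S a2@(3,2):NW a3@(2,3):S a4@(3,1):NE a5@(2,1):E a6@(2,2):E
t=2: a0@(1,3):E a1@(1,3):E a2@(3,3):E a3@(3,3):S a4@(3,2):E a5@(2,2):E a6@(2,3):E

....
...2
..22
..24
....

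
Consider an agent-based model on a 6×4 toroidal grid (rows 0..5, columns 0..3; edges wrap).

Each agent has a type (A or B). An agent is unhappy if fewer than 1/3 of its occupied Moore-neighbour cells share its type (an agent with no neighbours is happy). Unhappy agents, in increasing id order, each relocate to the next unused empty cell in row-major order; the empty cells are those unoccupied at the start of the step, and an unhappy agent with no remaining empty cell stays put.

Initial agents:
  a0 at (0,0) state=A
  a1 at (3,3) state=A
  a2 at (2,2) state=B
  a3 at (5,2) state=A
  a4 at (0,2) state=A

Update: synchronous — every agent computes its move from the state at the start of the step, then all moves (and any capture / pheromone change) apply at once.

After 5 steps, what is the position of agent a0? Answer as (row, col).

(0, 0)

t=1: a0@(0,0):A a1@(0,1):A a2@(0,3):B a3@(5,2):A a4@(0,2):A
t=2: a0@(0,0):A a1@(0,1):A a2@(1,0):B a3@(5,2):A a4@(0,2):A
t=3: a0@(0,0):A a1@(0,1):A a2@(0,3):B a3@(5,2):A a4@(0,2):A
t=4: a0@(0,0):A a1@(0,1):A a2@(1,0):B a3@(5,2):A a4@(0,2):A
t=5: a0@(0,0):A a1@(0,1):A a2@(0,3):B a3@(5,2):A a4@(0,2):A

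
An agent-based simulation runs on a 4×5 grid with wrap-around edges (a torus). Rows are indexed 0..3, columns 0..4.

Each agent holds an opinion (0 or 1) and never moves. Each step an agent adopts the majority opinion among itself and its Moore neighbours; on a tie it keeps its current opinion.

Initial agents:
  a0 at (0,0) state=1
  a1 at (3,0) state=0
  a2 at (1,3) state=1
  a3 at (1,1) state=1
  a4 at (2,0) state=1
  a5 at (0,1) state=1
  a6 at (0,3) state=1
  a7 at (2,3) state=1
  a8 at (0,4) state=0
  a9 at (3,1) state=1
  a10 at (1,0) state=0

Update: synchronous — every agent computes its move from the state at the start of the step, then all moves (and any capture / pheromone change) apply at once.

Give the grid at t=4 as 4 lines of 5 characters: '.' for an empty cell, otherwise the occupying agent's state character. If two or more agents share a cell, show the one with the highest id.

t=1: a0@(0,0):1 a1@(3,0):1 a2@(1,3):1 a3@(1,1):1 a4@(2,0):1 a5@(0,1):1 a6@(0,3):1 a7@(2,3):1 a8@(0,4):0 a9@(3,1):1 a10@(1,0):1
t=2: a0@(0,0):1 a1@(3,0):1 a2@(1,3):1 a3@(1,1):1 a4@(2,0):1 a5@(0,1):1 a6@(0,3):1 a7@(2,3):1 a8@(0,4):1 a9@(3,1):1 a10@(1,0):1
t=3: (unchanged — steady state)

11.11
11.1.
1..1.
11...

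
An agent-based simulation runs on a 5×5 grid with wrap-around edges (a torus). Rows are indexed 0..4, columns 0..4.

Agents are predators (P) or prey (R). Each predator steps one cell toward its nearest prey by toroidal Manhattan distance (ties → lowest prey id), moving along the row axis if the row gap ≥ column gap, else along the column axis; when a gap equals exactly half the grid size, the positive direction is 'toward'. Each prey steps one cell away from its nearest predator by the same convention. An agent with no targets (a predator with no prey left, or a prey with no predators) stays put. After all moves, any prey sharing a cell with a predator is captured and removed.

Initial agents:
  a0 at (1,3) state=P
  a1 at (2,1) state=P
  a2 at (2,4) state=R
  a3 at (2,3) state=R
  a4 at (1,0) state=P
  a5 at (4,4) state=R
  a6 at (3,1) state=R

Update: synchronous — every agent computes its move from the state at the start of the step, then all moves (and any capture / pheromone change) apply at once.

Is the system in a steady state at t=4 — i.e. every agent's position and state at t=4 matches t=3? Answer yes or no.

t=1: a0@(2,3):P a1@(3,1):P a2@(3,4):R a3@(3,3):R a4@(2,0):P a5@(3,4):R a6@(4,1):R
t=2: a0@(3,3):P a1@(4,1):P a2@(4,4):R a3@(4,3):R a4@(3,0):P a5@(4,4):R a6@(0,1):R
t=3: a0@(4,3):P a1@(0,1):P a2@(0,4):R a3@(0,3):R a4@(4,0):P a5@(0,4):R a6@(1,1):R
t=4: a0@(0,3):P a1@(1,1):P a2@(1,4):R a3@(1,3):R a4@(0,0):P a5@(1,4):R a6@(2,1):R

no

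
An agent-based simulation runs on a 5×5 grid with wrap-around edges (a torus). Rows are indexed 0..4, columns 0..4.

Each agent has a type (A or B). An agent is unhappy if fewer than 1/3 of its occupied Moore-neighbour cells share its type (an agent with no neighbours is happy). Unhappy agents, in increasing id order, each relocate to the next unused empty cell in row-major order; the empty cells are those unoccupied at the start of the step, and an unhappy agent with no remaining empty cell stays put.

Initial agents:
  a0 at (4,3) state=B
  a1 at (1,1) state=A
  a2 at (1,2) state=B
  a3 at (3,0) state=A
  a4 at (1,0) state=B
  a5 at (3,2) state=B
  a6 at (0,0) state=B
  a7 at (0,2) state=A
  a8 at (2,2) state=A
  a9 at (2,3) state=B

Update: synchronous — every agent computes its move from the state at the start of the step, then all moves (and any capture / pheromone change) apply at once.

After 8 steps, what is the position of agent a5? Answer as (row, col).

(3, 2)

t=1: a0@(4,3):B a1@(1,1):A a2@(0,1):B a3@(3,0):A a4@(1,0):B a5@(3,2):B a6@(0,0):B a7@(0,2):A a8@(0,3):A a9@(2,3):B
t=2: a0@(4,3):B a1@(0,4):A a2@(0,1):B a3@(3,0):A a4@(1,0):B a5@(3,2):B a6@(0,0):B a7@(0,2):A a8@(0,3):A a9@(2,3):B
t=3: a0@(1,1):B a1@(1,2):A a2@(0,1):B a3@(3,0):A a4@(1,0):B a5@(3,2):B a6@(0,0):B a7@(0,2):A a8@(0,3):A a9@(2,3):B
t=4: (unchanged — steady state)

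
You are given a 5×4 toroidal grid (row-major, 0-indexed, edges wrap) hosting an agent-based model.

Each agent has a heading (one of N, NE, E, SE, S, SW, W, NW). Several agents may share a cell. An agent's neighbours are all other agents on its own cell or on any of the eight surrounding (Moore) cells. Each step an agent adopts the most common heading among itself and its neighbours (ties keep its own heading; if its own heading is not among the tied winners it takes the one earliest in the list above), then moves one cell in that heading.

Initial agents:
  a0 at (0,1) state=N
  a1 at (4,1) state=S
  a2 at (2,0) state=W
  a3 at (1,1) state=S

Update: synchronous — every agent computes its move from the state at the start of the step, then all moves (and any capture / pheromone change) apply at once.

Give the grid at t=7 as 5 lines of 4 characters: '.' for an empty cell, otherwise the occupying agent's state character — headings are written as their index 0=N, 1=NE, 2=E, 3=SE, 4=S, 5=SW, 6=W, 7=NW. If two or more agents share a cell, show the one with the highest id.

....
.4..
.44.
.4..
....

t=1: a0@(1,1):S a1@(0,1):S a2@(2,3):W a3@(2,1):S
t=2: a0@(2,1):S a1@(1,1):S a2@(2,2):W a3@(3,1):S
t=3: a0@(3,1):S a1@(2,1):S a2@(3,2):S a3@(4,1):S
t=4: a0@(4,1):S a1@(3,1):S a2@(4,2):S a3@(0,1):S
t=5: a0@(0,1):S a1@(4,1):S a2@(0,2):S a3@(1,1):S
t=6: a0@(1,1):S a1@(0,1):S a2@(1,2):S a3@(2,1):S
t=7: a0@(2,1):S a1@(1,1):S a2@(2,2):S a3@(3,1):S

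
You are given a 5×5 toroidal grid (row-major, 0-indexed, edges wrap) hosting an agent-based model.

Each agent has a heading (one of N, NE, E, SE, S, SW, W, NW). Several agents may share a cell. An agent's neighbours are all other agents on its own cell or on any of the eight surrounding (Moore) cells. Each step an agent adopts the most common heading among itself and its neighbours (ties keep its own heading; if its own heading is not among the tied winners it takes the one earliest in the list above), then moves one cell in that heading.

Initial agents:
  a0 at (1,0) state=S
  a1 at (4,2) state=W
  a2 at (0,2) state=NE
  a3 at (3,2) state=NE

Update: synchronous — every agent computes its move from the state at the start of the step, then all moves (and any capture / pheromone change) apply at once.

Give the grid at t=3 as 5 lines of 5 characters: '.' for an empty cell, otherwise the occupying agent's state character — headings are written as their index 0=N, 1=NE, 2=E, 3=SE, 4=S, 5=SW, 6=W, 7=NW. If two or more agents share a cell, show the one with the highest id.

t=1: a0@(2,0):S a1@(3,3):NE a2@(4,3):NE a3@(2,3):NE
t=2: a0@(3,0):S a1@(2,4):NE a2@(3,4):NE a3@(1,4):NE
t=3: a0@(2,1):NE a1@(1,0):NE a2@(2,0):NE a3@(0,0):NE

1....
1....
11...
.....
.....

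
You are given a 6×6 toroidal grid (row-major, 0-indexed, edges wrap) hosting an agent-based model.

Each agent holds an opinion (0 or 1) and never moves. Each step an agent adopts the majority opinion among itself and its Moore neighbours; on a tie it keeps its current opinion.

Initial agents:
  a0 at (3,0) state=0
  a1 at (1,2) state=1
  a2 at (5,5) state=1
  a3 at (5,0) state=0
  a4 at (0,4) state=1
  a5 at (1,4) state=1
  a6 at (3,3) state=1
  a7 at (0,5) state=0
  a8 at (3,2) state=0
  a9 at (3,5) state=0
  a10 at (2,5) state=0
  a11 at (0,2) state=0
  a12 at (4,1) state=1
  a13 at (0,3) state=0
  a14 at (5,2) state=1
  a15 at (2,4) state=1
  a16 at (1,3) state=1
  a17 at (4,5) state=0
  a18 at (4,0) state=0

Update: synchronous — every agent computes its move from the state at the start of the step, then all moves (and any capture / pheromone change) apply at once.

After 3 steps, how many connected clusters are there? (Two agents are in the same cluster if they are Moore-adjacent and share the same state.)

2

t=1: a0@(3,0):0 a1@(1,2):1 a2@(5,5):0 a3@(5,0):0 a4@(0,4):1 a5@(1,4):1 a6@(3,3):1 a7@(0,5):1 a8@(3,2):1 a9@(3,5):0 a10@(2,5):0 a11@(0,2):1 a12@(4,1):0 a13@(0,3):1 a14@(5,2):1 a15@(2,4):1 a16@(1,3):1 a17@(4,5):0 a18@(4,0):0
t=2: (unchanged — steady state)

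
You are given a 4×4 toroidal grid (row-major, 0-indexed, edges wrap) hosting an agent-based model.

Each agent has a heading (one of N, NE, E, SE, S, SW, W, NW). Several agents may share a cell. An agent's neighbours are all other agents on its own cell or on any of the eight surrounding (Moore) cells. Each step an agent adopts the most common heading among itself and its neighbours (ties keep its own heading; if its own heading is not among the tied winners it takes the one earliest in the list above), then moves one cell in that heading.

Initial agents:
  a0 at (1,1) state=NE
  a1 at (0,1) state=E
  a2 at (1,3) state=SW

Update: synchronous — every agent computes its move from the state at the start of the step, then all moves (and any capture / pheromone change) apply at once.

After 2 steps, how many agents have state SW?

1

t=1: a0@(0,2):NE a1@(0,2):E a2@(2,2):SW
t=2: a0@(3,3):NE a1@(0,3):E a2@(3,1):SW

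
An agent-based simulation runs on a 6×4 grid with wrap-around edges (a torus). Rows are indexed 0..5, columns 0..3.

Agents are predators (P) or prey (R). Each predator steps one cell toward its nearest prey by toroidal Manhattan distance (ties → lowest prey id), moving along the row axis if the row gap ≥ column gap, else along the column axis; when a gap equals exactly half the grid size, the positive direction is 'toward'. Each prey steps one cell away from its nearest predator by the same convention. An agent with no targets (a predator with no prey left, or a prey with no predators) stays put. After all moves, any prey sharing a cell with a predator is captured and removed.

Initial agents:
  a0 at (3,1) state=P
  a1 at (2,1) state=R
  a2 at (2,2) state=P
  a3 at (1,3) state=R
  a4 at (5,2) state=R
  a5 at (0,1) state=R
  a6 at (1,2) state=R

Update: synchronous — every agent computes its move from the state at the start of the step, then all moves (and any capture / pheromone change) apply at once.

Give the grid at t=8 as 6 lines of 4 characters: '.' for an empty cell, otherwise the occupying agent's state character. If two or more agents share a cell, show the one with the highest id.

t=1: a0@(2,1):P a1@(1,1):R a2@(2,1):P a3@(0,3):R a4@(0,2):R a5@(5,1):R a6@(0,2):R
t=2: a0@(1,1):P a1@(0,1):R a2@(1,1):P a3@(5,3):R a4@(5,2):R a5@(4,1):R a6@(5,2):R
t=3: a0@(0,1):P a1@(5,1):R a2@(0,1):P a3@(4,3):R a4@(4,2):R a5@(3,1):R a6@(4,2):R
t=4: a0@(5,1):P a1@(4,1):R a2@(5,1):P a3@(3,3):R a4@(3,2):R a5@(2,1):R a6@(3,2):R
t=5: a0@(4,1):P a1@(3,1):R a2@(4,1):P a3@(2,3):R a4@(2,2):R a5@(1,1):R a6@(2,2):R
t=6: a0@(3,1):P a1@(2,1):R a2@(3,1):P a3@(1,3):R a4@(1,2):R a5@(0,1):R a6@(1,2):R
t=7: a0@(2,1):P a1@(1,1):R a2@(2,1):P a3@(0,3):R a4@(0,2):R a5@(5,1):R a6@(0,2):R
t=8: a0@(1,1):P a1@(0,1):R a2@(1,1):P a3@(5,3):R a4@(5,2):R a5@(4,1):R a6@(5,2):R

.R..
.P..
....
....
.R..
..RR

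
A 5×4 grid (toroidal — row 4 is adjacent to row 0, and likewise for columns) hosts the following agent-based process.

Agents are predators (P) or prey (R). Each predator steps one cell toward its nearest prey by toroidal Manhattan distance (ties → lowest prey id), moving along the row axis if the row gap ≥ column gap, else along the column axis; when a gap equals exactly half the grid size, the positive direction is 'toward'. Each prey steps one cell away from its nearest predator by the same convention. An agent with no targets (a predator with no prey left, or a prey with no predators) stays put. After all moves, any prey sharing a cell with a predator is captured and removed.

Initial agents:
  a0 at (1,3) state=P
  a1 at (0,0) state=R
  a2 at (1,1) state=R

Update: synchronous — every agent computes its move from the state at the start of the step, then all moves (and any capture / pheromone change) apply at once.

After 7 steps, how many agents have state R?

t=1: a0@(0,3):P a1@(4,0):R a2@(1,0):R
t=2: a0@(4,3):P a1@(3,0):R a2@(2,0):R
t=3: a0@(3,3):P a1@(2,0):R a2@(1,0):R
t=4: a0@(2,3):P a1@(1,0):R a2@(0,0):R
t=5: a0@(1,3):P a1@(0,0):R a2@(4,0):R
t=6: a0@(0,3):P a1@(4,0):R a2@(3,0):R
t=7: a0@(4,3):P a1@(3,0):R a2@(2,0):R

2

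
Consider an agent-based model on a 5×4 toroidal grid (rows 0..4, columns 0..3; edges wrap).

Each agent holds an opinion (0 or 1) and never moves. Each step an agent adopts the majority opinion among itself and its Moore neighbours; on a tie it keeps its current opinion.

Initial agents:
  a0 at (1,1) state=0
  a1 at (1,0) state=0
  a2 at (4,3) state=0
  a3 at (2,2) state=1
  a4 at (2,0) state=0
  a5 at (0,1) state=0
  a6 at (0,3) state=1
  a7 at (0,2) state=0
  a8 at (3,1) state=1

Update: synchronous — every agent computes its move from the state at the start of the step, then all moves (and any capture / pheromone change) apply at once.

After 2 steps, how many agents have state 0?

7

t=1: a0@(1,1):0 a1@(1,0):0 a2@(4,3):0 a3@(2,2):1 a4@(2,0):0 a5@(0,1):0 a6@(0,3):0 a7@(0,2):0 a8@(3,1):1
t=2: (unchanged — steady state)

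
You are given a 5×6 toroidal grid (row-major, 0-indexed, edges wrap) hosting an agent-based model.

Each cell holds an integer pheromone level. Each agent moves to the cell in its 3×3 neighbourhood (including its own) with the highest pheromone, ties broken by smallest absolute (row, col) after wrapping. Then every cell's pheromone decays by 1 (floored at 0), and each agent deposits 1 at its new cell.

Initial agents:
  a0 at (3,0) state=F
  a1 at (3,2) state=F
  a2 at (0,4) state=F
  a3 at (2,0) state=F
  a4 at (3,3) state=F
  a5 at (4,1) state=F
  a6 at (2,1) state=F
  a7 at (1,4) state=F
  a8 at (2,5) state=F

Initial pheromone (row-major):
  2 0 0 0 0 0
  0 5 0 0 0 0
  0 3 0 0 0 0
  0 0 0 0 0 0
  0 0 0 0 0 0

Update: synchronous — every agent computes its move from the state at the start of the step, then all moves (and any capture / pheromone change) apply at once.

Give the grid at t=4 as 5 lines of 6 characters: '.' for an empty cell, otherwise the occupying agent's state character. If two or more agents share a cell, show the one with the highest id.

...F..
.F....
......
......
......

t=1: a0@(2,1) a1@(2,1) a2@(0,3) a3@(1,1) a4@(2,2) a5@(0,0) a6@(1,1) a7@(0,3) a8@(1,0) | pheromone: 2 0 0 2 0 0 / 1 6 0 0 0 0 / 0 4 1 0 0 0 / 0 0 0 0 0 0 / 0 0 0 0 0 0
t=2: a0@(1,1) a1@(1,1) a2@(0,3) a3@(1,1) a4@(1,1) a5@(1,1) a6@(1,1) a7@(0,3) a8@(1,1) | pheromone: 1 0 0 3 0 0 / 0 12 0 0 0 0 / 0 3 0 0 0 0 / 0 0 0 0 0 0 / 0 0 0 0 0 0
t=3: a0@(1,1) a1@(1,1) a2@(0,3) a3@(1,1) a4@(1,1) a5@(1,1) a6@(1,1) a7@(0,3) a8@(1,1) | pheromone: 0 0 0 4 0 0 / 0 18 0 0 0 0 / 0 2 0 0 0 0 / 0 0 0 0 0 0 / 0 0 0 0 0 0
t=4: a0@(1,1) a1@(1,1) a2@(0,3) a3@(1,1) a4@(1,1) a5@(1,1) a6@(1,1) a7@(0,3) a8@(1,1) | pheromone: 0 0 0 5 0 0 / 0 24 0 0 0 0 / 0 1 0 0 0 0 / 0 0 0 0 0 0 / 0 0 0 0 0 0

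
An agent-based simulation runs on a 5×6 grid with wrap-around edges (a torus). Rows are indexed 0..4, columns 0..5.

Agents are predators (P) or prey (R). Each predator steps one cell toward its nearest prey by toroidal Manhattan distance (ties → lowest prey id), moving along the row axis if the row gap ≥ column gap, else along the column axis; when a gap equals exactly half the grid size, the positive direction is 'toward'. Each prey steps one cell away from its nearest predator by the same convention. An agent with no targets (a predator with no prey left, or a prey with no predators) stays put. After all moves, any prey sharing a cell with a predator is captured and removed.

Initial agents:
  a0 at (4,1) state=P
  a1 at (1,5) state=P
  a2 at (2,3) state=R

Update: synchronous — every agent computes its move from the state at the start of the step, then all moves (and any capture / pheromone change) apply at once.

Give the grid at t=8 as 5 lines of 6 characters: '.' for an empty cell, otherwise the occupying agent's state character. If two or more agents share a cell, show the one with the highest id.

......
.PP...
......
......
......

t=1: a0@(3,1):P a1@(1,4):P a2@(2,2):R
t=2: a0@(2,1):P a1@(1,3):P a2@(1,2):R
t=3: a0@(1,1):P a1@(1,2):P
t=4: (unchanged — steady state)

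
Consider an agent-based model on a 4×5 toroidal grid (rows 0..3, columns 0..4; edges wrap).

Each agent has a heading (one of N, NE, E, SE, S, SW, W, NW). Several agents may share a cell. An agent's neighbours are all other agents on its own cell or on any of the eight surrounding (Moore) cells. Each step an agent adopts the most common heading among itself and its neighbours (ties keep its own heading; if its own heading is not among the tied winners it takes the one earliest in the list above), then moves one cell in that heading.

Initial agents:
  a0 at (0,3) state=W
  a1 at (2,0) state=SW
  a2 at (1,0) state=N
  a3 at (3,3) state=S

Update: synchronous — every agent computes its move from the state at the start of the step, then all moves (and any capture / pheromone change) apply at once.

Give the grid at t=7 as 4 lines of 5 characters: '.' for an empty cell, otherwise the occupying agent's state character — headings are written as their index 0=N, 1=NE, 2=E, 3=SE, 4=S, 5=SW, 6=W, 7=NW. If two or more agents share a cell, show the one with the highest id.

.6...
...5.
0..4.
.....

t=1: a0@(0,2):W a1@(3,4):SW a2@(0,0):N a3@(0,3):S
t=2: a0@(0,1):W a1@(0,3):SW a2@(3,0):N a3@(1,3):S
t=3: a0@(0,0):W a1@(1,2):SW a2@(2,0):N a3@(2,3):S
t=4: a0@(0,4):W a1@(2,1):SW a2@(1,0):N a3@(3,3):S
t=5: a0@(0,3):W a1@(3,0):SW a2@(0,0):N a3@(0,3):S
t=6: a0@(0,2):W a1@(0,4):SW a2@(3,0):N a3@(1,3):S
t=7: a0@(0,1):W a1@(1,3):SW a2@(2,0):N a3@(2,3):S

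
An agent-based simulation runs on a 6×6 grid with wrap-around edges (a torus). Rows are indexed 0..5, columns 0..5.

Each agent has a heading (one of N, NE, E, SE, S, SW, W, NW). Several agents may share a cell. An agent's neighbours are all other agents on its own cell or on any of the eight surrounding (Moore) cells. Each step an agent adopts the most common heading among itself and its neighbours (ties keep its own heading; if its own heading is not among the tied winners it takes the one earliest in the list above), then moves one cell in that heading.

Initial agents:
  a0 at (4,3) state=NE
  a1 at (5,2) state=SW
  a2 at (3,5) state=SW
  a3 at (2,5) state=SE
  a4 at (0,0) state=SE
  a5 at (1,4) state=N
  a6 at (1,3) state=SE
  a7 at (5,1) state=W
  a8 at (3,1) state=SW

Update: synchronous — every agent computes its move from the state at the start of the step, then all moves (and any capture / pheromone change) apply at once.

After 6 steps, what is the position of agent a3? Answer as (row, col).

t=1: a0@(3,4):NE a1@(0,1):SW a2@(4,4):SW a3@(3,0):SE a4@(1,1):SE a5@(2,5):SE a6@(2,4):SE a7@(5,0):W a8@(4,0):SW
t=2: a0@(4,5):SE a1@(1,0):SW a2@(5,3):SW a3@(4,1):SE a4@(2,2):SE a5@(3,0):SE a6@(3,5):SE a7@(0,5):SW a8@(5,5):SW
t=3: a0@(5,0):SE a1@(2,5):SW a2@(0,2):SW a3@(5,2):SE a4@(3,3):SE a5@(4,1):SE a6@(4,0):SE a7@(1,4):SW a8@(0,4):SW
t=4: a0@(0,1):SE a1@(3,4):SW a2@(1,1):SW a3@(0,3):SE a4@(4,4):SE a5@(5,2):SE a6@(5,1):SE a7@(2,3):SW a8@(1,3):SW
t=5: a0@(1,2):SE a1@(4,3):SW a2@(2,0):SW a3@(1,4):SE a4@(5,5):SE a5@(0,3):SE a6@(0,2):SE a7@(3,2):SW a8@(2,2):SW
t=6: a0@(2,3):SE a1@(5,2):SW a2@(3,5):SW a3@(2,5):SE a4@(0,0):SE a5@(1,4):SE a6@(1,3):SE a7@(4,1):SW a8@(3,1):SW

(2, 5)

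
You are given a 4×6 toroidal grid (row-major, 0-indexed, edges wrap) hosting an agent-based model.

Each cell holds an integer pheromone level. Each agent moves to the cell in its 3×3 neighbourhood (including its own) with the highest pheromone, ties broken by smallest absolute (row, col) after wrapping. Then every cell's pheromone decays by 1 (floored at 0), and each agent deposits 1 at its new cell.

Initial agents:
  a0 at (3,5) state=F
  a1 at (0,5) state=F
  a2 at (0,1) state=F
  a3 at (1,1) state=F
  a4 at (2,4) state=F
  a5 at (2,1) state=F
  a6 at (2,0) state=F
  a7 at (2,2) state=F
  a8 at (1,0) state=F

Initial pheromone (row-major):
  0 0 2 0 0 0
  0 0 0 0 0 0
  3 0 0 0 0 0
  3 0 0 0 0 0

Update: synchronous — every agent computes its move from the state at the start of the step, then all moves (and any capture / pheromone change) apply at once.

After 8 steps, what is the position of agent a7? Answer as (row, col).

t=1: a0@(2,0) a1@(3,0) a2@(3,0) a3@(2,0) a4@(1,3) a5@(2,0) a6@(2,0) a7@(1,1) a8@(2,0) | pheromone: 0 0 1 0 0 0 / 0 1 0 1 0 0 / 7 0 0 0 0 0 / 4 0 0 0 0 0
t=2: a0@(2,0) a1@(2,0) a2@(2,0) a3@(2,0) a4@(0,2) a5@(2,0) a6@(2,0) a7@(2,0) a8@(2,0) | pheromone: 0 0 1 0 0 0 / 0 0 0 0 0 0 / 14 0 0 0 0 0 / 3 0 0 0 0 0
t=3: a0@(2,0) a1@(2,0) a2@(2,0) a3@(2,0) a4@(0,2) a5@(2,0) a6@(2,0) a7@(2,0) a8@(2,0) | pheromone: 0 0 1 0 0 0 / 0 0 0 0 0 0 / 21 0 0 0 0 0 / 2 0 0 0 0 0
t=4: a0@(2,0) a1@(2,0) a2@(2,0) a3@(2,0) a4@(0,2) a5@(2,0) a6@(2,0) a7@(2,0) a8@(2,0) | pheromone: 0 0 1 0 0 0 / 0 0 0 0 0 0 / 28 0 0 0 0 0 / 1 0 0 0 0 0
t=5: a0@(2,0) a1@(2,0) a2@(2,0) a3@(2,0) a4@(0,2) a5@(2,0) a6@(2,0) a7@(2,0) a8@(2,0) | pheromone: 0 0 1 0 0 0 / 0 0 0 0 0 0 / 35 0 0 0 0 0 / 0 0 0 0 0 0
t=6: a0@(2,0) a1@(2,0) a2@(2,0) a3@(2,0) a4@(0,2) a5@(2,0) a6@(2,0) a7@(2,0) a8@(2,0) | pheromone: 0 0 1 0 0 0 / 0 0 0 0 0 0 / 42 0 0 0 0 0 / 0 0 0 0 0 0
t=7: a0@(2,0) a1@(2,0) a2@(2,0) a3@(2,0) a4@(0,2) a5@(2,0) a6@(2,0) a7@(2,0) a8@(2,0) | pheromone: 0 0 1 0 0 0 / 0 0 0 0 0 0 / 49 0 0 0 0 0 / 0 0 0 0 0 0
t=8: a0@(2,0) a1@(2,0) a2@(2,0) a3@(2,0) a4@(0,2) a5@(2,0) a6@(2,0) a7@(2,0) a8@(2,0) | pheromone: 0 0 1 0 0 0 / 0 0 0 0 0 0 / 56 0 0 0 0 0 / 0 0 0 0 0 0

(2, 0)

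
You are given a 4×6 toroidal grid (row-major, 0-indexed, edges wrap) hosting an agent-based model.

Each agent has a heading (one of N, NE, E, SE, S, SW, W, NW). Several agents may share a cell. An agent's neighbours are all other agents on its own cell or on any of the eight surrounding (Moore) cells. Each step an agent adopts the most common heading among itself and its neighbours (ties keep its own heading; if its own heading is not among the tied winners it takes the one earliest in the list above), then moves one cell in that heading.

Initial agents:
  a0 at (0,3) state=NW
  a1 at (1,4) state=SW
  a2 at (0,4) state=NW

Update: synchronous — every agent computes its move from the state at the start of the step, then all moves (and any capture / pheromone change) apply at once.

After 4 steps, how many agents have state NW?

t=1: a0@(3,2):NW a1@(0,3):NW a2@(3,3):NW
t=2: a0@(2,1):NW a1@(3,2):NW a2@(2,2):NW
t=3: a0@(1,0):NW a1@(2,1):NW a2@(1,1):NW
t=4: a0@(0,5):NW a1@(1,0):NW a2@(0,0):NW

3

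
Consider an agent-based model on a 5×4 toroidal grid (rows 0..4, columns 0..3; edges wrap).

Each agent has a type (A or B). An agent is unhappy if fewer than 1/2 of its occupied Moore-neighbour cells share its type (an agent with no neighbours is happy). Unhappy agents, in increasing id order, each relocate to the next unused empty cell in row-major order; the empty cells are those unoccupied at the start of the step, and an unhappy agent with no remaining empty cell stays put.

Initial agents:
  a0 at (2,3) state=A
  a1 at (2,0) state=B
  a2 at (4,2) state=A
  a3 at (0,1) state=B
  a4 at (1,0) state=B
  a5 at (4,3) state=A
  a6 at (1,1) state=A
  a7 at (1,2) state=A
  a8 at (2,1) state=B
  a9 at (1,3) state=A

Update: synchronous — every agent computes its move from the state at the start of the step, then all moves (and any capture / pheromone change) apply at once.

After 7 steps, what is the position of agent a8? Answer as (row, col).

(2, 1)

t=1: a0@(2,3):A a1@(0,0):B a2@(4,2):A a3@(0,2):B a4@(1,0):B a5@(4,3):A a6@(0,3):A a7@(1,2):A a8@(2,1):B a9@(1,3):A
t=2: a0@(2,3):A a1@(0,1):B a2@(4,2):A a3@(1,1):B a4@(2,0):B a5@(4,3):A a6@(0,3):A a7@(1,2):A a8@(2,1):B a9@(1,3):A
t=3: a0@(2,3):A a1@(0,0):B a2@(4,2):A a3@(1,1):B a4@(2,0):B a5@(4,3):A a6@(0,3):A a7@(1,2):A a8@(2,1):B a9@(1,3):A
t=4: a0@(2,3):A a1@(0,1):B a2@(4,2):A a3@(1,1):B a4@(2,0):B a5@(4,3):A a6@(0,3):A a7@(1,2):A a8@(2,1):B a9@(1,3):A
t=5: a0@(2,3):A a1@(0,0):B a2@(4,2):A a3@(1,1):B a4@(2,0):B a5@(4,3):A a6@(0,3):A a7@(1,2):A a8@(2,1):B a9@(1,3):A
t=6: a0@(2,3):A a1@(0,1):B a2@(4,2):A a3@(1,1):B a4@(2,0):B a5@(4,3):A a6@(0,3):A a7@(1,2):A a8@(2,1):B a9@(1,3):A
t=7: a0@(2,3):A a1@(0,0):B a2@(4,2):A a3@(1,1):B a4@(2,0):B a5@(4,3):A a6@(0,3):A a7@(1,2):A a8@(2,1):B a9@(1,3):A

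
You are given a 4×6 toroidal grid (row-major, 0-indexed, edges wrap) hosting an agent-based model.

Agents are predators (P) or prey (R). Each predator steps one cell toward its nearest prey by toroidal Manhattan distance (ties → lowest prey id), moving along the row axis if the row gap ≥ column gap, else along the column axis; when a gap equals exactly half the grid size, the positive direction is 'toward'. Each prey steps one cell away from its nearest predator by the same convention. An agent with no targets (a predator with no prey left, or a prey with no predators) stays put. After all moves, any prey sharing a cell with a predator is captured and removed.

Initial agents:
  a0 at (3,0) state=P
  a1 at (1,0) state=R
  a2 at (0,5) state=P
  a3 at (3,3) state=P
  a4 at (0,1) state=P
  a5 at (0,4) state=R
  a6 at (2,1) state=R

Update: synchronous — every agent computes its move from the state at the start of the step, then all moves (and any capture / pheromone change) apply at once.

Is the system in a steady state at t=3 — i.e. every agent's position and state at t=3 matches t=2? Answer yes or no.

yes

t=1: a0@(0,0):P a2@(0,4):P a3@(0,3):P a4@(1,1):P
t=2: (unchanged — steady state)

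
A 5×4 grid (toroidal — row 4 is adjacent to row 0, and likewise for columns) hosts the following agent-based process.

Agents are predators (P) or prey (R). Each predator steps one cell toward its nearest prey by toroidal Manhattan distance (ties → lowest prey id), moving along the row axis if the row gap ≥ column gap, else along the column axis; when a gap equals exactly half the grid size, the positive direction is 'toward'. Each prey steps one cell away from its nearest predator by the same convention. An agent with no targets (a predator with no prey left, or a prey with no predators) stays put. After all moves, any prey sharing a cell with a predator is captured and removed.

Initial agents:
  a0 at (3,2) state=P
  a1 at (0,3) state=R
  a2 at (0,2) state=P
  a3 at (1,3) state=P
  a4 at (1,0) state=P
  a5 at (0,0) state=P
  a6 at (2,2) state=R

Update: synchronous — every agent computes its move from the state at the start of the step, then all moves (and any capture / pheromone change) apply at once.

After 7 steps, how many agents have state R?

1

t=1: a0@(2,2):P a2@(0,3):P a3@(0,3):P a4@(0,0):P a5@(0,3):P a6@(1,2):R
t=2: a0@(1,2):P a2@(1,3):P a3@(1,3):P a4@(0,1):P a5@(1,3):P a6@(0,2):R
t=3: a0@(0,2):P a2@(0,3):P a3@(0,3):P a4@(0,2):P a5@(0,3):P a6@(4,2):R
t=4: a0@(4,2):P a2@(4,3):P a3@(4,3):P a4@(4,2):P a5@(4,3):P a6@(3,2):R
t=5: a0@(3,2):P a2@(3,3):P a3@(3,3):P a4@(3,2):P a5@(3,3):P a6@(2,2):R
t=6: a0@(2,2):P a2@(2,3):P a3@(2,3):P a4@(2,2):P a5@(2,3):P a6@(1,2):R
t=7: a0@(1,2):P a2@(1,3):P a3@(1,3):P a4@(1,2):P a5@(1,3):P a6@(0,2):R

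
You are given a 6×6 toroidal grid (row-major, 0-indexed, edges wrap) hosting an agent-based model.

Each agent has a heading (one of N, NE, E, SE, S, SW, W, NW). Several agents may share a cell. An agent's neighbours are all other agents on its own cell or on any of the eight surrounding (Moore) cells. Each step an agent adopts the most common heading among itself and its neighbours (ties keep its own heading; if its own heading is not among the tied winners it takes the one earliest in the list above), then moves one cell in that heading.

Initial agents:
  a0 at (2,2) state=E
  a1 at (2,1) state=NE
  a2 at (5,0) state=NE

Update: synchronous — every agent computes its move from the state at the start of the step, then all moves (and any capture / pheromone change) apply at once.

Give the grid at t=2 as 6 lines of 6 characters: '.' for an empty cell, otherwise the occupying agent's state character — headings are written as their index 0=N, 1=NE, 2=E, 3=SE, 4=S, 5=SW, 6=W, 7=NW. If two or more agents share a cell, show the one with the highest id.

...1..
......
....2.
..1...
......
......

t=1: a0@(2,3):E a1@(1,2):NE a2@(4,1):NE
t=2: a0@(2,4):E a1@(0,3):NE a2@(3,2):NE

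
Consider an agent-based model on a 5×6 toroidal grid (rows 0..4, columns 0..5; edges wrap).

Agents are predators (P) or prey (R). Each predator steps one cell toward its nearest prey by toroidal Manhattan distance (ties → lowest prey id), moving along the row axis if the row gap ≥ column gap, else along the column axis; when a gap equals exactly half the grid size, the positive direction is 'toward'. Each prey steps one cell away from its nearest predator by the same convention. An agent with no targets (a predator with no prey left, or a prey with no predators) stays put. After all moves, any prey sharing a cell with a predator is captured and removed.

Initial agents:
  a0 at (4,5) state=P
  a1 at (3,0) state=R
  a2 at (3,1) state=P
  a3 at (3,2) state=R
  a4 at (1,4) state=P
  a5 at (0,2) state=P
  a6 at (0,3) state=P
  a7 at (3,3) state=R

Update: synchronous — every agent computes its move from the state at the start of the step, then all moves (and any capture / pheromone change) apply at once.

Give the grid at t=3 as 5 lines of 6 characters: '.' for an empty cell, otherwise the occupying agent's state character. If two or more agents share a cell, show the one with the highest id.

t=1: a0@(3,5):P a2@(3,0):P a3@(3,3):R a4@(2,4):P a5@(4,2):P a6@(4,3):P a7@(3,4):R
t=2: a0@(3,4):P a2@(3,5):P a3@(2,3):R a4@(3,4):P a5@(3,2):P a6@(3,3):P
t=3: a0@(2,4):P a2@(3,4):P a3@(1,3):R a4@(2,4):P a5@(2,2):P a6@(2,3):P

......
...R..
..PPP.
....P.
......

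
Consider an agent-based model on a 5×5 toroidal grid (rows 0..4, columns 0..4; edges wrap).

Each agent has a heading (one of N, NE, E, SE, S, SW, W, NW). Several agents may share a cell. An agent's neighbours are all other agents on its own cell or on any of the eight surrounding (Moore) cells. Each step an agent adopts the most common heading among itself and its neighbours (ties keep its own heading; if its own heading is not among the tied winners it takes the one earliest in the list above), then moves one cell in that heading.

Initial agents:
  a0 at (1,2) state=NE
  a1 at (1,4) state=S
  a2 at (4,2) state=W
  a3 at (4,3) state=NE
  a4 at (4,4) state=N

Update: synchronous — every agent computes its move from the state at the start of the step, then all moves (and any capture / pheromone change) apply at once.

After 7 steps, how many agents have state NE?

t=1: a0@(0,3):NE a1@(2,4):S a2@(4,1):W a3@(3,4):NE a4@(3,4):N
t=2: a0@(4,4):NE a1@(3,4):S a2@(4,0):W a3@(2,0):NE a4@(2,4):N
t=3: a0@(3,0):NE a1@(2,0):NE a2@(4,4):W a3@(1,1):NE a4@(1,4):N
t=4: a0@(2,1):NE a1@(1,1):NE a2@(4,3):W a3@(0,2):NE a4@(0,4):N
t=5: a0@(1,2):NE a1@(0,2):NE a2@(4,2):W a3@(4,3):NE a4@(4,4):N
t=6: a0@(0,3):NE a1@(4,3):NE a2@(3,3):NE a3@(3,4):NE a4@(3,4):N
t=7: a0@(4,4):NE a1@(3,4):NE a2@(2,4):NE a3@(2,0):NE a4@(2,0):NE

5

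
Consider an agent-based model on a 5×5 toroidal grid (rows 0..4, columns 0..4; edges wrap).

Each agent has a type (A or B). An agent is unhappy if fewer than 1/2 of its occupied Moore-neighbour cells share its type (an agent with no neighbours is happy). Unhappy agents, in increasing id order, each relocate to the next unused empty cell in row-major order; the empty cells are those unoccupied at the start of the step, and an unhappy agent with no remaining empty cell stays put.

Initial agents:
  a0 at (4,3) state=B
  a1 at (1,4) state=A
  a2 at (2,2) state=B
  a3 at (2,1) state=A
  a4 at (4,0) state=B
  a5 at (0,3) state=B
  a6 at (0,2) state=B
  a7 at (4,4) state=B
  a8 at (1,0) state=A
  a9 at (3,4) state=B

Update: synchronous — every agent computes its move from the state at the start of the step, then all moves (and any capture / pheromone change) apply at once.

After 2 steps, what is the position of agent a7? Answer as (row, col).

(4, 4)

t=1: a0@(4,3):B a1@(1,4):A a2@(0,0):B a3@(2,1):A a4@(4,0):B a5@(0,3):B a6@(0,2):B a7@(4,4):B a8@(1,0):A a9@(3,4):B
t=2: a0@(4,3):B a1@(0,1):A a2@(0,0):B a3@(2,1):A a4@(4,0):B a5@(0,3):B a6@(0,2):B a7@(4,4):B a8@(1,0):A a9@(3,4):B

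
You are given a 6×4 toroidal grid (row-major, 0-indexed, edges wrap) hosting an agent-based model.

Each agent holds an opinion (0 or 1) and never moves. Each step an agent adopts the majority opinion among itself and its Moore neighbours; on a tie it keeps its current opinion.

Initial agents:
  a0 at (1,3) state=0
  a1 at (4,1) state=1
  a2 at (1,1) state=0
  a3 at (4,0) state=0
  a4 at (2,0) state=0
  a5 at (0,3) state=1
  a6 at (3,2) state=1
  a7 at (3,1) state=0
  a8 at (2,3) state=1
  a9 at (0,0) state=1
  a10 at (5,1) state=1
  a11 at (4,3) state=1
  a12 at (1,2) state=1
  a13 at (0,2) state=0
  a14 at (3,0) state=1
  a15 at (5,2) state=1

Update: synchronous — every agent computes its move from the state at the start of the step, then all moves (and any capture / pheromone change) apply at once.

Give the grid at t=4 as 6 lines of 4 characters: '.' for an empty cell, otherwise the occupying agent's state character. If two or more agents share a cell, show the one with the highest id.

t=1: a0@(1,3):1 a1@(4,1):1 a2@(1,1):0 a3@(4,0):1 a4@(2,0):0 a5@(0,3):1 a6@(3,2):1 a7@(3,1):0 a8@(2,3):1 a9@(0,0):1 a10@(5,1):1 a11@(4,3):1 a12@(1,2):1 a13@(0,2):1 a14@(3,0):1 a15@(5,2):1
t=2: a0@(1,3):1 a1@(4,1):1 a2@(1,1):1 a3@(4,0):1 a4@(2,0):0 a5@(0,3):1 a6@(3,2):1 a7@(3,1):1 a8@(2,3):1 a9@(0,0):1 a10@(5,1):1 a11@(4,3):1 a12@(1,2):1 a13@(0,2):1 a14@(3,0):1 a15@(5,2):1
t=3: a0@(1,3):1 a1@(4,1):1 a2@(1,1):1 a3@(4,0):1 a4@(2,0):1 a5@(0,3):1 a6@(3,2):1 a7@(3,1):1 a8@(2,3):1 a9@(0,0):1 a10@(5,1):1 a11@(4,3):1 a12@(1,2):1 a13@(0,2):1 a14@(3,0):1 a15@(5,2):1
t=4: (unchanged — steady state)

1.11
.111
1..1
111.
11.1
.11.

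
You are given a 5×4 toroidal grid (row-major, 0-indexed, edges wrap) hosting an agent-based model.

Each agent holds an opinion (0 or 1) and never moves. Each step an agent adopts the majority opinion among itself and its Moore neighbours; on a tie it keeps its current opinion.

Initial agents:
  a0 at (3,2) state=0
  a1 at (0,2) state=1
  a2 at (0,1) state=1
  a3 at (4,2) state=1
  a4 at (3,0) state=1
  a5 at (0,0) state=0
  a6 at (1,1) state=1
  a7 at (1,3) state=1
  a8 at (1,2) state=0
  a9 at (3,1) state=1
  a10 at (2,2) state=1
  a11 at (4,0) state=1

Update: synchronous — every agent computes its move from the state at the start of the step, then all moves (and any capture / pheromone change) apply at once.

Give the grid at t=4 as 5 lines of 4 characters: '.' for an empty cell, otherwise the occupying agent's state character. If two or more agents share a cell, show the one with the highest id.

t=1: a0@(3,2):1 a1@(0,2):1 a2@(0,1):1 a3@(4,2):1 a4@(3,0):1 a5@(0,0):1 a6@(1,1):1 a7@(1,3):1 a8@(1,2):1 a9@(3,1):1 a10@(2,2):1 a11@(4,0):1
t=2: (unchanged — steady state)

111.
.111
..1.
111.
1.1.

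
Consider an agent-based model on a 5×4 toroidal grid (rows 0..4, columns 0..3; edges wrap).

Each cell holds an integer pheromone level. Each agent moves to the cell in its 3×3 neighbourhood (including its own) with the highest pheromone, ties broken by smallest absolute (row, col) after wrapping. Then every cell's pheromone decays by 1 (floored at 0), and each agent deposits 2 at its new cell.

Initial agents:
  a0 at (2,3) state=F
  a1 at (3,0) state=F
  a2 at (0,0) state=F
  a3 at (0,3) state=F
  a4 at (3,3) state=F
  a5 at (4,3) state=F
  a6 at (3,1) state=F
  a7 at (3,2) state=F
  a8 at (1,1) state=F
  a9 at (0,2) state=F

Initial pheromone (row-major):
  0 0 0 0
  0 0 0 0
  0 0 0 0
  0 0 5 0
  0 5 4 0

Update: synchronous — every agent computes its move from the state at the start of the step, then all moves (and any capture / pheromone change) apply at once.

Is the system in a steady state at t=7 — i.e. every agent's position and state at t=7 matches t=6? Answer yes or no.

t=1: a0@(3,2) a1@(4,1) a2@(4,1) a3@(4,2) a4@(3,2) a5@(3,2) a6@(3,2) a7@(3,2) a8@(0,0) a9@(4,1) | pheromone: 2 0 0 0 / 0 0 0 0 / 0 0 0 0 / 0 0 14 0 / 0 10 5 0
t=2: a0@(3,2) a1@(3,2) a2@(3,2) a3@(3,2) a4@(3,2) a5@(3,2) a6@(3,2) a7@(3,2) a8@(4,1) a9@(3,2) | pheromone: 1 0 0 0 / 0 0 0 0 / 0 0 0 0 / 0 0 31 0 / 0 11 4 0
t=3: a0@(3,2) a1@(3,2) a2@(3,2) a3@(3,2) a4@(3,2) a5@(3,2) a6@(3,2) a7@(3,2) a8@(3,2) a9@(3,2) | pheromone: 0 0 0 0 / 0 0 0 0 / 0 0 0 0 / 0 0 50 0 / 0 10 3 0
t=4: a0@(3,2) a1@(3,2) a2@(3,2) a3@(3,2) a4@(3,2) a5@(3,2) a6@(3,2) a7@(3,2) a8@(3,2) a9@(3,2) | pheromone: 0 0 0 0 / 0 0 0 0 / 0 0 0 0 / 0 0 69 0 / 0 9 2 0
t=5: a0@(3,2) a1@(3,2) a2@(3,2) a3@(3,2) a4@(3,2) a5@(3,2) a6@(3,2) a7@(3,2) a8@(3,2) a9@(3,2) | pheromone: 0 0 0 0 / 0 0 0 0 / 0 0 0 0 / 0 0 88 0 / 0 8 1 0
t=6: a0@(3,2) a1@(3,2) a2@(3,2) a3@(3,2) a4@(3,2) a5@(3,2) a6@(3,2) a7@(3,2) a8@(3,2) a9@(3,2) | pheromone: 0 0 0 0 / 0 0 0 0 / 0 0 0 0 / 0 0 107 0 / 0 7 0 0
t=7: a0@(3,2) a1@(3,2) a2@(3,2) a3@(3,2) a4@(3,2) a5@(3,2) a6@(3,2) a7@(3,2) a8@(3,2) a9@(3,2) | pheromone: 0 0 0 0 / 0 0 0 0 / 0 0 0 0 / 0 0 126 0 / 0 6 0 0

yes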